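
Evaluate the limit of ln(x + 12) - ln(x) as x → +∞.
This is an ∞ − ∞ indeterminate form.
Combine the logarithms: ln(x+12) − ln(x) = ln((x+12)/(x)) = ln(1 + 12/(x)) → ln(1) = 0.
Limit = 0.

Final answer: 0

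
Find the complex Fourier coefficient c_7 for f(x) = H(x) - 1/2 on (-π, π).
Compute the real Fourier coefficients first: a_7 = 0, b_7 = 2/(7·π).
Then c_7 = (a_7 − i·b_7)/2 = -i/(7·π).

Final answer: -i/(7·π)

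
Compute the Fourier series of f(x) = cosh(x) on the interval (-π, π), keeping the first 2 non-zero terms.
-cos(x)·sinh(π)/π + sinh(π)/π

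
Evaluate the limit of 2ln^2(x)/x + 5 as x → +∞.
The quotient is an ∞/∞ indeterminate form as x → +∞.
The polynomial denominator x dominates the logarithmic numerator (any positive power of x ≫ ln^2(x) as x → ∞), so the quotient → 0.
Adding the constant: 0 + 5 = 5. Limit = 5.

Final answer: 5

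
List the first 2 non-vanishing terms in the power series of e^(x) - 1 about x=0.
x^2/2 + x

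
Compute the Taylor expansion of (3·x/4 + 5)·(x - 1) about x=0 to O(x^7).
3·x^2/4 + 17·x/4 - 5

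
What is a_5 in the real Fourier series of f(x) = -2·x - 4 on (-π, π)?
a_5 = (1/π) ∫_{-π}^{π} f(x)·cos(5x) dx.
Evaluate the integral (use parity and integration by parts as needed): a_5 = 0.

Final answer: 0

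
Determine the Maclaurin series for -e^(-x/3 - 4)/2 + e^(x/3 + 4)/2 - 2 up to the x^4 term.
x^4·(-e^(-4)/3888 + e^(4)/3888) + x^3·(e^(-4)/324 + e^(4)/324) + x^2·(-e^(-4)/36 + e^(4)/36) + x·(e^(-4)/6 + e^(4)/6) - 2 - e^(-4)/2 + e^(4)/2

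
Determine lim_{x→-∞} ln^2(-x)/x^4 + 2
The quotient is an ∞/∞ indeterminate form as x → -∞.
Compare growth rates of the dominant terms (exponentials ≫ polynomials ≫ logarithms), or apply L'Hôpital's rule; the quotient → 0.
Adding the constant: 0 + 2 = 2. Limit = 2.

Final answer: 2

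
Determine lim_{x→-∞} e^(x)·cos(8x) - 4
Evaluate the dominant behaviour as x → -∞; each term tends to a finite value or vanishes.
Limit = -4.

Final answer: -4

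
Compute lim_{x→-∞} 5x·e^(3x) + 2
The product is a 0·∞ indeterminate form at x → -∞.
Rewrite the product as 5x / e^(-3x) (an ∞/∞ form) and apply L'Hôpital, or use the standard hierarchy e^(3|x|) ≫ |x| as x → -∞.
The indeterminate product → 0, so the limit = 2.

Final answer: 2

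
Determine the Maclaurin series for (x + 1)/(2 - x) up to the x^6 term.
3·x^6/128 + 3·x^5/64 + 3·x^4/32 + 3·x^3/16 + 3·x^2/8 + 3·x/4 + 1/2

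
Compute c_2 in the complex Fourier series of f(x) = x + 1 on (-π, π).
Compute the real Fourier coefficients first: a_2 = 0, b_2 = -1.
Then c_2 = (a_2 − i·b_2)/2 = i/2.

Final answer: i/2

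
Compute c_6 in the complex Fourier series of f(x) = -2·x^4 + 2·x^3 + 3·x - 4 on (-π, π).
Compute the real Fourier coefficients first: a_6 = 2/27 - 4·π^2/9, b_6 = -2·π^2/3 - 8/9.
Then c_6 = (a_6 − i·b_6)/2 = -2·π^2/9 + 1/27 + 4·i/9 + i·π^2/3.

Final answer: -2·π^2/9 + 1/27 + 4·i/9 + i·π^2/3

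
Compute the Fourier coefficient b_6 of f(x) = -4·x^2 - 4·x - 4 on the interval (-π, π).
b_6 = (1/π) ∫_{-π}^{π} f(x)·sin(6x) dx.
Evaluate the integral (use parity and integration by parts as needed): b_6 = 4/3.

Final answer: 4/3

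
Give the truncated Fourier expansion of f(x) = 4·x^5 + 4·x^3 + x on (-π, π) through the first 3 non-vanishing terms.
(-152·π^2 + 8·π^4 + 914)·sin(x) + (-4·π^4 - 25 + 16·π^2)·sin(2·x) + (-88·π^2/27 + 230/81 + 8·π^4/3)·sin(3·x)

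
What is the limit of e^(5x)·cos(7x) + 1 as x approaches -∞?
Evaluate the dominant behaviour as x → -∞; each term tends to a finite value or vanishes.
Limit = 1.

Final answer: 1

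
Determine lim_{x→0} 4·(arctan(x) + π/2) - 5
Direct substitution at x = 0 gives -5 + 2·π.

Final answer: -5 + 2·π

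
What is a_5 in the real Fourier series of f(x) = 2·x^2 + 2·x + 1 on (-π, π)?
a_5 = (1/π) ∫_{-π}^{π} f(x)·cos(5x) dx.
Evaluate the integral (use parity and integration by parts as needed): a_5 = -8/25.

Final answer: -8/25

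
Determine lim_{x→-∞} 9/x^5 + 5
Evaluate the dominant behaviour as x → -∞; each term tends to a finite value or vanishes.
Limit = 5.

Final answer: 5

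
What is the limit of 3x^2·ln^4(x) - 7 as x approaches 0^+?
The product is a 0·∞ indeterminate form at x → 0⁺.
Rewrite the product as 3·ln^4(x) / x^(-2) and apply L'Hôpital, or use the standard hierarchy x^(-2) ≫ |ln x|^4 as x → 0⁺.
The indeterminate product → 0, so the limit = -7.

Final answer: -7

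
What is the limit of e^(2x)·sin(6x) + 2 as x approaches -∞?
Evaluate the dominant behaviour as x → -∞; each term tends to a finite value or vanishes.
Limit = 2.

Final answer: 2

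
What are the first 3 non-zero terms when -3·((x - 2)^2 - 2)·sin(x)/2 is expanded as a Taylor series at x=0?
-x^3 + 6·x^2 - 3·x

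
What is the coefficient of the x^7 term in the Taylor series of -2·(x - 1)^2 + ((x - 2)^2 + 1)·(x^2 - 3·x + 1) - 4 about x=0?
Expand to order 7: -2·(x - 1)^2 + ((x - 2)^2 + 1)·(x^2 - 3·x + 1) - 4 = x^4 - 7·x^3 + 16·x^2 - 15·x - 1 + O(x^8).
The coefficient of x^7 is 0.

Final answer: 0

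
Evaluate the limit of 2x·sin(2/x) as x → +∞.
As x → +∞: let u = 2/x → 0⁺; then 2·x·sin(2/x) = 2·2·sin(u)/u → 2·2·1 = 4.
Limit = 4.

Final answer: 4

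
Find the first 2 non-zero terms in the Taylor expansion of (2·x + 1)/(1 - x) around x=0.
3·x + 1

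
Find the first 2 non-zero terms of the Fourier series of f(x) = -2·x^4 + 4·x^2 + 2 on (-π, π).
(-112 + 16·π^2)·cos(x) - 2·π^4/5 + 2 + 4·π^2/3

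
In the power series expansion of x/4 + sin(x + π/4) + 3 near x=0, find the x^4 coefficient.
Expand to order 4: x/4 + sin(x + π/4) + 3 = √(2)·x^4/48 - √(2)·x^3/12 - √(2)·x^2/4 + x·(1/4 + √(2)/2) + √(2)/2 + 3 + O(x^5).
The coefficient of x^4 is √(2)/48.

Final answer: √(2)/48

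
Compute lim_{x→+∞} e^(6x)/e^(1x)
This is an ∞/∞ indeterminate form as x → +∞.
Rewrite e^(6x)/e^(1x) = e^((6−1)x) = e^(5x); the exponent coefficient is 5 > 0 so e^(5x) → ∞.
Limit = ∞.

Final answer: ∞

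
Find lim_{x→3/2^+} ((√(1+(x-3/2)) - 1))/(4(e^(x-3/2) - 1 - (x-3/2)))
Both numerator and denominator → 0 as x → 3/2^+; this is a 0/0 indeterminate form.
Expand each to leading order near x = 3/2: numerator ~ (x - 3/2)/2, denominator ~ 2·(x - 3/2)^2.
The limit of the ratio is ∞.

Final answer: ∞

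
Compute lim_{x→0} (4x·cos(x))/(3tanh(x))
Both numerator and denominator → 0 as x → 0; this is a 0/0 indeterminate form.
Expand each to leading order near x = 0: numerator ~ 4·x, denominator ~ 3·x.
The limit of the ratio is 4/3.

Final answer: 4/3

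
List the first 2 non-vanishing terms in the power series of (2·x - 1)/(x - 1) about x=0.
1 - x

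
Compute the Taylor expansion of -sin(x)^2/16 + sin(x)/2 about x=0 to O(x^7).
-x^6/360 + x^5/240 + x^4/48 - x^3/12 - x^2/16 + x/2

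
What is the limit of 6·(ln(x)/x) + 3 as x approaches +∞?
Evaluate the dominant behaviour as x → +∞; each term tends to a finite value or vanishes.
Limit = 3.

Final answer: 3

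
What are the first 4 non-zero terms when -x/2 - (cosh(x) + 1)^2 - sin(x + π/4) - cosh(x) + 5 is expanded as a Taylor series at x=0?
√(2)·x^3/12 + x^2·(-5/2 + √(2)/4) + x·(-√(2)/2 - 1/2) - √(2)/2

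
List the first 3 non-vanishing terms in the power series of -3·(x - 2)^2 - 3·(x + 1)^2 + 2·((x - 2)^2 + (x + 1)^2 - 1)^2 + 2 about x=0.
34·x^2 - 26·x + 19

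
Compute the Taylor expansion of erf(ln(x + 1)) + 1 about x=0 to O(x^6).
-17·x^5/(30·√(π)) + x^4/(2·√(π)) - x^2/√(π) + 2·x/√(π) + 1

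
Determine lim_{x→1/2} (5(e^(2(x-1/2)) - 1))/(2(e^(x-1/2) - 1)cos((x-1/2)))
Both numerator and denominator → 0 as x → 1/2; this is a 0/0 indeterminate form.
Expand each to leading order near x = 1/2: numerator ~ 10·(x - 1/2), denominator ~ 2·(x - 1/2).
The limit of the ratio is 5.

Final answer: 5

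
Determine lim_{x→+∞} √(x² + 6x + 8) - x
This is an ∞ − ∞ indeterminate form.
Multiply and divide by the conjugate √(x²+6x + 8) + x; the x² terms cancel, leaving (6x + 8)/(√(x²+6x + 8)+x) → 6/2 = 3.
Limit = 3.

Final answer: 3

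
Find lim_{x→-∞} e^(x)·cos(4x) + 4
Evaluate the dominant behaviour as x → -∞; each term tends to a finite value or vanishes.
Limit = 4.

Final answer: 4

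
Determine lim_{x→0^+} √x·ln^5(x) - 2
The product is a 0·∞ indeterminate form at x → 0⁺.
Rewrite the product as ln^5(x) / x^(-1/2) and apply L'Hôpital, or use the standard hierarchy x^(-1/2) ≫ |ln x|^5 as x → 0⁺.
The indeterminate product → 0, so the limit = -2.

Final answer: -2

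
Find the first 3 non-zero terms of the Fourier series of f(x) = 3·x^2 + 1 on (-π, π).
-12·cos(x) + 3·cos(2·x) + 1 + π^2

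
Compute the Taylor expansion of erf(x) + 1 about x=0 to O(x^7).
x^5/(5·√(π)) - 2·x^3/(3·√(π)) + 2·x/√(π) + 1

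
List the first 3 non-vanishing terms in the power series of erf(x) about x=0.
x^5/(5·√(π)) - 2·x^3/(3·√(π)) + 2·x/√(π)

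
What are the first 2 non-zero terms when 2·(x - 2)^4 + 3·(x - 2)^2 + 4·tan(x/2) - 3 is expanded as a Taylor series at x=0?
41 - 74·x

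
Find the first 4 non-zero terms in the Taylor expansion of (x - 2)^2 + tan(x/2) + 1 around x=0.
x^3/24 + x^2 - 7·x/2 + 5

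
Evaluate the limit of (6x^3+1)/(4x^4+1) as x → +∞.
This is an ∞/∞ indeterminate form as x → +∞.
Divide numerator and denominator by x^4 and let the lower-order terms vanish; the numerator's degree 3 is below the denominator's degree 4, so the quotient → 0.
Limit = 0.

Final answer: 0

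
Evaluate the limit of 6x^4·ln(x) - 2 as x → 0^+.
The product is a 0·∞ indeterminate form at x → 0⁺.
Rewrite the product as 6·ln(x) / x^(-4) and apply L'Hôpital, or use the standard hierarchy x^(-4) ≫ |ln x| as x → 0⁺.
The indeterminate product → 0, so the limit = -2.

Final answer: -2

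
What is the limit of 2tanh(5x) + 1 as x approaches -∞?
Evaluate the dominant behaviour as x → -∞; each term tends to a finite value or vanishes.
Limit = -1.

Final answer: -1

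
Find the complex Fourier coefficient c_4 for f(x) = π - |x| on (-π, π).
Compute the real Fourier coefficients first: a_4 = 0, b_4 = 0.
Then c_4 = (a_4 − i·b_4)/2 = 0.

Final answer: 0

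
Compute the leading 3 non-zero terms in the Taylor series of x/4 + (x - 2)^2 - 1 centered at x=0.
x^2 - 15·x/4 + 3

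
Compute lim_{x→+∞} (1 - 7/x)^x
As x → +∞: this is the defining limit (1 - 7/x)^x → e^(-7).
Limit = e^(-7).

Final answer: e^(-7)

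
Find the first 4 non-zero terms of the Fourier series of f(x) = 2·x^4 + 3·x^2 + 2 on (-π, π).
(84 - 16·π^2)·cos(x) + (-3 + 4·π^2)·cos(2·x) + (-16·π^2/9 - 4/27)·cos(3·x) + 2 + π^2 + 2·π^4/5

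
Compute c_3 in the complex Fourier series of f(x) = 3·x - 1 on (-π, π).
Compute the real Fourier coefficients first: a_3 = 0, b_3 = 2.
Then c_3 = (a_3 − i·b_3)/2 = -i.

Final answer: -i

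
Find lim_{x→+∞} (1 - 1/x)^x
As x → +∞: this is the defining limit (1 - 1/x)^x → e^(-1).
Limit = e^(-1).

Final answer: e^(-1)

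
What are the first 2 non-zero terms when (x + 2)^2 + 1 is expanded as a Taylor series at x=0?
4·x + 5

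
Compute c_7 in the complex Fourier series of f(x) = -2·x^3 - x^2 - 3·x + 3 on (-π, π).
Compute the real Fourier coefficients first: a_7 = 4/49, b_7 = -4·π^2/7 - 270/343.
Then c_7 = (a_7 − i·b_7)/2 = 2/49 + 135·i/343 + 2·i·π^2/7.

Final answer: 2/49 + 135·i/343 + 2·i·π^2/7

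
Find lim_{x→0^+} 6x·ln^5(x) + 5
The product is a 0·∞ indeterminate form at x → 0⁺.
Rewrite the product as 6·ln^5(x) / x^(-1) and apply L'Hôpital, or use the standard hierarchy x^(-1) ≫ |ln x|^5 as x → 0⁺.
The indeterminate product → 0, so the limit = 5.

Final answer: 5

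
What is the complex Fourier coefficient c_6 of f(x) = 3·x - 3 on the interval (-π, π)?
Compute the real Fourier coefficients first: a_6 = 0, b_6 = -1.
Then c_6 = (a_6 − i·b_6)/2 = i/2.

Final answer: i/2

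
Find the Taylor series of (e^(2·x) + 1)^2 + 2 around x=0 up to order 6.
88·x^6/15 + 136·x^5/15 + 12·x^4 + 40·x^3/3 + 12·x^2 + 8·x + 6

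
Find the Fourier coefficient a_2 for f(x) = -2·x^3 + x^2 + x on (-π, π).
a_2 = (1/π) ∫_{-π}^{π} f(x)·cos(2x) dx.
Evaluate the integral (use parity and integration by parts as needed): a_2 = 1.

Final answer: 1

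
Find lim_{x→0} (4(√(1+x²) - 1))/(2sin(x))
Both numerator and denominator → 0 as x → 0; this is a 0/0 indeterminate form.
Expand each to leading order near x = 0: numerator ~ 2·x^2, denominator ~ 2·x.
The limit of the ratio is 0.

Final answer: 0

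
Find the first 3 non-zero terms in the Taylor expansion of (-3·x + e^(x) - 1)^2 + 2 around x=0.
-2·x^3 + 4·x^2 + 2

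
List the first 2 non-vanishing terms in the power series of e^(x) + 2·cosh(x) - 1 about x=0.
x + 2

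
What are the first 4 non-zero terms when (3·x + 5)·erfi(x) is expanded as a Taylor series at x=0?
2·x^4/√(π) + 10·x^3/(3·√(π)) + 6·x^2/√(π) + 10·x/√(π)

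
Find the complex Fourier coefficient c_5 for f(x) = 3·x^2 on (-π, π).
Compute the real Fourier coefficients first: a_5 = -12/25, b_5 = 0.
Then c_5 = (a_5 − i·b_5)/2 = -6/25.

Final answer: -6/25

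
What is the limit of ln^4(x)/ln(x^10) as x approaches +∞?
This is an ∞/∞ indeterminate form as x → +∞.
Write ln(x^10) = 10·ln(x), reducing the quotient to ln^3(x)/10 → ∞.
Limit = ∞.

Final answer: ∞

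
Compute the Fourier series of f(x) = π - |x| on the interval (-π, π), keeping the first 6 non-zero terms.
4·cos(x)/π + 4·cos(3·x)/(9·π) + 4·cos(5·x)/(25·π) + 4·cos(7·x)/(49·π) + 4·cos(9·x)/(81·π) + π/2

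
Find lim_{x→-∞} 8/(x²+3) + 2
Evaluate the dominant behaviour as x → -∞; each term tends to a finite value or vanishes.
Limit = 2.

Final answer: 2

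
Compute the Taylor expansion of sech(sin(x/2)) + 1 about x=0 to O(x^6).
3·x^4/128 - x^2/8 + 2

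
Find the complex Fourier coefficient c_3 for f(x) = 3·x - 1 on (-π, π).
Compute the real Fourier coefficients first: a_3 = 0, b_3 = 2.
Then c_3 = (a_3 − i·b_3)/2 = -i.

Final answer: -i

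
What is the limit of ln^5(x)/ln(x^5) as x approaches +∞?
This is an ∞/∞ indeterminate form as x → +∞.
Write ln(x^5) = 5·ln(x), reducing the quotient to ln^4(x)/5 → ∞.
Limit = ∞.

Final answer: ∞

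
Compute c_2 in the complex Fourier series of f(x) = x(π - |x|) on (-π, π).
Compute the real Fourier coefficients first: a_2 = 0, b_2 = 0.
Then c_2 = (a_2 − i·b_2)/2 = 0.

Final answer: 0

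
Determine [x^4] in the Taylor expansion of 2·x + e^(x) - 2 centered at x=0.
Expand to order 4: 2·x + e^(x) - 2 = x^4/24 + x^3/6 + x^2/2 + 3·x - 1 + O(x^5).
The coefficient of x^4 is 1/24.

Final answer: 1/24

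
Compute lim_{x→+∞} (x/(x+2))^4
As x → +∞: x/(x+2) = 1/(1 + 2/x) → 1, and the 4th power of a limit-1 base also → 1.
Limit = 1.

Final answer: 1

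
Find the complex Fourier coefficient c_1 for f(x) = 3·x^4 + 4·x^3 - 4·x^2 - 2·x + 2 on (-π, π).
Compute the real Fourier coefficients first: a_1 = 160 - 24·π^2, b_1 = -52 + 8·π^2.
Then c_1 = (a_1 − i·b_1)/2 = -12·π^2 + 80 - 4·i·π^2 + 26·i.

Final answer: -12·π^2 + 80 - 4·i·π^2 + 26·i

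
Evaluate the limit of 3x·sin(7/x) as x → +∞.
As x → +∞: let u = 7/x → 0⁺; then 3·x·sin(7/x) = 3·7·sin(u)/u → 3·7·1 = 21.
Limit = 21.

Final answer: 21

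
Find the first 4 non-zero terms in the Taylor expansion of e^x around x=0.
x^3/6 + x^2/2 + x + 1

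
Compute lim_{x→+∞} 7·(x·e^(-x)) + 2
Evaluate the dominant behaviour as x → +∞; each term tends to a finite value or vanishes.
Limit = 2.

Final answer: 2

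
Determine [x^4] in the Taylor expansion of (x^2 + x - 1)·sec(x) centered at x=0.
Expand to order 4: (x^2 + x - 1)·sec(x) = 7·x^4/24 + x^3/2 + x^2/2 + x - 1 + O(x^5).
The coefficient of x^4 is 7/24.

Final answer: 7/24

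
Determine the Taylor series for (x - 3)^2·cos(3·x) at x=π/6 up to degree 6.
(-27 - π^2/12 + 3·π)·(x - π/6) + (18 - π)·(x - π/6)^2 + (-9·π/2 + π^2/8 + 75/2)·(x - π/6)^3 + (-27 + 3·π/2)·(x - π/6)^4 + (-549/40 - 9·π^2/160 + 81·π/40)·(x - π/6)^5 + (243/20 - 27·π/40)·(x - π/6)^6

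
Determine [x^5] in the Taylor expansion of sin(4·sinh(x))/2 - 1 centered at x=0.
Expand to order 5: sin(4·sinh(x))/2 - 1 = 97·x^5/60 - 5·x^3 + 2·x - 1 + O(x^6).
The coefficient of x^5 is 97/60.

Final answer: 97/60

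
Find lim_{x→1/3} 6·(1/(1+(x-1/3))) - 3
Direct substitution at x = 1/3 gives 3.

Final answer: 3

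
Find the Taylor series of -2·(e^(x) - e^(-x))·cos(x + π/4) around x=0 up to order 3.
2·√(2)·x^3/3 + 2·√(2)·x^2 - 2·√(2)·x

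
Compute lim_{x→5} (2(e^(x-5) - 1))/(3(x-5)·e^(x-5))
Both numerator and denominator → 0 as x → 5; this is a 0/0 indeterminate form.
Expand each to leading order near x = 5: numerator ~ 2·(x - 5), denominator ~ 3·(x - 5).
The limit of the ratio is 2/3.

Final answer: 2/3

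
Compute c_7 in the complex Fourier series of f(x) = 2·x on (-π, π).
Compute the real Fourier coefficients first: a_7 = 0, b_7 = 4/7.
Then c_7 = (a_7 − i·b_7)/2 = -2·i/7.

Final answer: -2·i/7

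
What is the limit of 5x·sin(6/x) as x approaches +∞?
As x → +∞: let u = 6/x → 0⁺; then 5·x·sin(6/x) = 5·6·sin(u)/u → 5·6·1 = 30.
Limit = 30.

Final answer: 30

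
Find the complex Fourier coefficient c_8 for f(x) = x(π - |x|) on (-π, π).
Compute the real Fourier coefficients first: a_8 = 0, b_8 = 0.
Then c_8 = (a_8 − i·b_8)/2 = 0.

Final answer: 0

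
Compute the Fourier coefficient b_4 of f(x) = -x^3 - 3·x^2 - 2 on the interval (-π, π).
b_4 = (1/π) ∫_{-π}^{π} f(x)·sin(4x) dx.
Evaluate the integral (use parity and integration by parts as needed): b_4 = -3/16 + π^2/2.

Final answer: -3/16 + π^2/2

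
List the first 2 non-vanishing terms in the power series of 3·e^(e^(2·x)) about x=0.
6·e·x + 3·e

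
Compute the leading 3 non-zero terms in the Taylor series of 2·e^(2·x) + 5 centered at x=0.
4·x^2 + 4·x + 7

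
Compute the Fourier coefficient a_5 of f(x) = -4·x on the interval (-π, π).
a_5 = (1/π) ∫_{-π}^{π} f(x)·cos(5x) dx.
Evaluate the integral (use parity and integration by parts as needed): a_5 = 0.

Final answer: 0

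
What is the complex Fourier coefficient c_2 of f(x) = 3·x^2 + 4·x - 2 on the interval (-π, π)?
Compute the real Fourier coefficients first: a_2 = 3, b_2 = -4.
Then c_2 = (a_2 − i·b_2)/2 = 3/2 + 2·i.

Final answer: 3/2 + 2·i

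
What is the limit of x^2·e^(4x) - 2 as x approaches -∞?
The product is a 0·∞ indeterminate form at x → -∞.
Rewrite the product as x^2 / e^(-4x) (an ∞/∞ form) and apply L'Hôpital, or use the standard hierarchy e^(4|x|) ≫ |x^2| as x → -∞.
The indeterminate product → 0, so the limit = -2.

Final answer: -2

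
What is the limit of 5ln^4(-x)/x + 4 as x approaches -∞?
The quotient is an ∞/∞ indeterminate form as x → -∞.
Compare growth rates of the dominant terms (exponentials ≫ polynomials ≫ logarithms), or apply L'Hôpital's rule; the quotient → 0.
Adding the constant: 0 + 4 = 4. Limit = 4.

Final answer: 4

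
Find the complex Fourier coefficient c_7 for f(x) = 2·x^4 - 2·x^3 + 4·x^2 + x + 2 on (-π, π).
Compute the real Fourier coefficients first: a_7 = -16·π^2/49 - 688/2401, b_7 = 122/343 - 4·π^2/7.
Then c_7 = (a_7 − i·b_7)/2 = -8·π^2/49 - 344/2401 - 61·i/343 + 2·i·π^2/7.

Final answer: -8·π^2/49 - 344/2401 - 61·i/343 + 2·i·π^2/7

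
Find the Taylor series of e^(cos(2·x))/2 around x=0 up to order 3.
-e·x^2 + e/2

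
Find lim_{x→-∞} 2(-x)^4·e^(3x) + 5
The product is a 0·∞ indeterminate form at x → -∞.
Rewrite the product as 2(-x)^4 / e^(-3x) (an ∞/∞ form) and apply L'Hôpital, or use the standard hierarchy e^(3|x|) ≫ |(-x)^4| as x → -∞.
The indeterminate product → 0, so the limit = 5.

Final answer: 5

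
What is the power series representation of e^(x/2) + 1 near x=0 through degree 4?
x^4/384 + x^3/48 + x^2/8 + x/2 + 2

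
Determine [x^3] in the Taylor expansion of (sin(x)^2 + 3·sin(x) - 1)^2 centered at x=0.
Expand to order 3: (sin(x)^2 + 3·sin(x) - 1)^2 = 7·x^3 + 7·x^2 - 6·x + 1 + O(x^4).
The coefficient of x^3 is 7.

Final answer: 7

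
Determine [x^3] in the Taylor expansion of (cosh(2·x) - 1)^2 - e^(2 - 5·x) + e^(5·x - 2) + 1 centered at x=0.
Expand to order 3: (cosh(2·x) - 1)^2 - e^(2 - 5·x) + e^(5·x - 2) + 1 = x^3·(125·e^(-2)/6 + 125·e^(2)/6) + x^2·(-25·e^(2)/2 + 25·e^(-2)/2) + x·(5·e^(-2) + 5·e^(2)) - e^(2) + e^(-2) + 1 + O(x^4).
The coefficient of x^3 is 125·e^(-2)/6 + 125·e^(2)/6.

Final answer: 125·e^(-2)/6 + 125·e^(2)/6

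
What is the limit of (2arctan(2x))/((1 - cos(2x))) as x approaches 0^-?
Both numerator and denominator → 0 as x → 0^-; this is a 0/0 indeterminate form.
Expand each to leading order near x = 0: numerator ~ 4·x, denominator ~ 2·x^2.
The limit of the ratio is -∞.

Final answer: -∞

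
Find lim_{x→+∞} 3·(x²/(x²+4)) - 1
Evaluate the dominant behaviour as x → +∞; each term tends to a finite value or vanishes.
Limit = 2.

Final answer: 2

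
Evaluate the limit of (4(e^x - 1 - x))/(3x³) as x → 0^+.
Both numerator and denominator → 0 as x → 0^+; this is a 0/0 indeterminate form.
Expand each to leading order near x = 0: numerator ~ 2·x^2, denominator ~ 3·x^3.
The limit of the ratio is ∞.

Final answer: ∞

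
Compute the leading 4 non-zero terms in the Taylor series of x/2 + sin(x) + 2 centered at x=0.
x^5/120 - x^3/6 + 3·x/2 + 2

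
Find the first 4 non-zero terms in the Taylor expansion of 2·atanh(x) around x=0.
2·x^7/7 + 2·x^5/5 + 2·x^3/3 + 2·x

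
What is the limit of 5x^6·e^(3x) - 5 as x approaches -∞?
The product is a 0·∞ indeterminate form at x → -∞.
Rewrite the product as 5x^6 / e^(-3x) (an ∞/∞ form) and apply L'Hôpital, or use the standard hierarchy e^(3|x|) ≫ |x^6| as x → -∞.
The indeterminate product → 0, so the limit = -5.

Final answer: -5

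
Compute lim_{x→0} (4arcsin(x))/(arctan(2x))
Both numerator and denominator → 0 as x → 0; this is a 0/0 indeterminate form.
Expand each to leading order near x = 0: numerator ~ 4·x, denominator ~ 2·x.
The limit of the ratio is 2.

Final answer: 2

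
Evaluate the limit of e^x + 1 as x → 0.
Direct substitution at x = 0 gives 2.

Final answer: 2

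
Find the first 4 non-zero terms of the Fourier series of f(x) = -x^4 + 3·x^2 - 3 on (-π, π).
(-60 + 8·π^2)·cos(x) + (6 - 2·π^2)·cos(2·x) + (-52/27 + 8·π^2/9)·cos(3·x) - π^4/5 - 3 + π^2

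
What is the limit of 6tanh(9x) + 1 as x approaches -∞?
Evaluate the dominant behaviour as x → -∞; each term tends to a finite value or vanishes.
Limit = -5.

Final answer: -5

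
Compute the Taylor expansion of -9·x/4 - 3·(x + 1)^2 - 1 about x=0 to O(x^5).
-3·x^2 - 33·x/4 - 4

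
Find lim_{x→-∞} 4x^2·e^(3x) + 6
The product is a 0·∞ indeterminate form at x → -∞.
Rewrite the product as 4x^2 / e^(-3x) (an ∞/∞ form) and apply L'Hôpital, or use the standard hierarchy e^(3|x|) ≫ |x^2| as x → -∞.
The indeterminate product → 0, so the limit = 6.

Final answer: 6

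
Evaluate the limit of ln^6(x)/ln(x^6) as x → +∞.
This is an ∞/∞ indeterminate form as x → +∞.
Write ln(x^6) = 6·ln(x), reducing the quotient to ln^5(x)/6 → ∞.
Limit = ∞.

Final answer: ∞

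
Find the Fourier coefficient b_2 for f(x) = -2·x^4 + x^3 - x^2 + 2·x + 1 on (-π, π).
b_2 = (1/π) ∫_{-π}^{π} f(x)·sin(2x) dx.
Evaluate the integral (use parity and integration by parts as needed): b_2 = -π^2 - 1/2.

Final answer: -π^2 - 1/2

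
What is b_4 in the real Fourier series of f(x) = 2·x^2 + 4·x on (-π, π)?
b_4 = (1/π) ∫_{-π}^{π} f(x)·sin(4x) dx.
Evaluate the integral (use parity and integration by parts as needed): b_4 = -2.

Final answer: -2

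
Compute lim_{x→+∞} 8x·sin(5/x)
As x → +∞: let u = 5/x → 0⁺; then 8·x·sin(5/x) = 8·5·sin(u)/u → 8·5·1 = 40.
Limit = 40.

Final answer: 40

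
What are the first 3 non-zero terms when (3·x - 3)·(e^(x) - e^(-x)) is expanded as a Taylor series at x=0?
-x^3 + 6·x^2 - 6·x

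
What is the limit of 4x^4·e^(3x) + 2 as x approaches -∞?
The product is a 0·∞ indeterminate form at x → -∞.
Rewrite the product as 4x^4 / e^(-3x) (an ∞/∞ form) and apply L'Hôpital, or use the standard hierarchy e^(3|x|) ≫ |x^4| as x → -∞.
The indeterminate product → 0, so the limit = 2.

Final answer: 2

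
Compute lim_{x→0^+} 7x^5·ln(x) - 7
The product is a 0·∞ indeterminate form at x → 0⁺.
Rewrite the product as 7·ln(x) / x^(-5) and apply L'Hôpital, or use the standard hierarchy x^(-5) ≫ |ln x| as x → 0⁺.
The indeterminate product → 0, so the limit = -7.

Final answer: -7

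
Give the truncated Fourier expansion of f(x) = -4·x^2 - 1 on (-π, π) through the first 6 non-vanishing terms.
16·cos(x) - 4·cos(2·x) + 16·cos(3·x)/9 - cos(4·x) + 16·cos(5·x)/25 - 4·π^2/3 - 1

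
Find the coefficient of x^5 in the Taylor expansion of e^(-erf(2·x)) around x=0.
Expand to order 5: e^(-erf(2·x)) = x^5·(-32/(5·√(π)) - 128/(15·π^(5/2)) + 128/(3·π^(3/2))) + x^4·(-64/(3·π) + 32/(3·π^2)) + x^3·(-32/(3·π^(3/2)) + 16/(3·√(π))) + 8·x^2/π - 4·x/√(π) + 1 + O(x^6).
The coefficient of x^5 is -32/(5·√(π)) - 128/(15·π^(5/2)) + 128/(3·π^(3/2)).

Final answer: -32/(5·√(π)) - 128/(15·π^(5/2)) + 128/(3·π^(3/2))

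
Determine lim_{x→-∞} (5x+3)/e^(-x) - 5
The quotient is an ∞/∞ indeterminate form as x → -∞.
Compare growth rates of the dominant terms (exponentials ≫ polynomials ≫ logarithms), or apply L'Hôpital's rule; the quotient → 0.
Adding the constant: 0 - 5 = -5. Limit = -5.

Final answer: -5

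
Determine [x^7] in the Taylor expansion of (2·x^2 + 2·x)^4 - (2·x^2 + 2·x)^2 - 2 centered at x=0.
Expand to order 7: (2·x^2 + 2·x)^4 - (2·x^2 + 2·x)^2 - 2 = 64·x^7 + 96·x^6 + 64·x^5 + 12·x^4 - 8·x^3 - 4·x^2 - 2 + O(x^8).
The coefficient of x^7 is 64.

Final answer: 64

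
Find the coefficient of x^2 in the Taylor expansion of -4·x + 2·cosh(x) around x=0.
Expand to order 2: -4·x + 2·cosh(x) = x^2 - 4·x + 2 + O(x^3).
The coefficient of x^2 is 1.

Final answer: 1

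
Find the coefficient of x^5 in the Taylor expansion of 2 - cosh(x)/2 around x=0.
Expand to order 5: 2 - cosh(x)/2 = -x^4/48 - x^2/4 + 3/2 + O(x^6).
The coefficient of x^5 is 0.

Final answer: 0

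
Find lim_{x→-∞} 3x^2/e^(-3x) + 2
The quotient is an ∞/∞ indeterminate form as x → -∞.
Compare growth rates of the dominant terms (exponentials ≫ polynomials ≫ logarithms), or apply L'Hôpital's rule; the quotient → 0.
Adding the constant: 0 + 2 = 2. Limit = 2.

Final answer: 2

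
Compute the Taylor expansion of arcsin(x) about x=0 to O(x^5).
x^3/6 + x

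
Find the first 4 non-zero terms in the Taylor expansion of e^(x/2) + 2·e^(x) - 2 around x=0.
17·x^3/48 + 9·x^2/8 + 5·x/2 + 1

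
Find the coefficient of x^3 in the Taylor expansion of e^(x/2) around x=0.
Expand to order 3: e^(x/2) = x^3/48 + x^2/8 + x/2 + 1 + O(x^4).
The coefficient of x^3 is 1/48.

Final answer: 1/48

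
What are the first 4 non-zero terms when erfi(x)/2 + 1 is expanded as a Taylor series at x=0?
x^5/(10·√(π)) + x^3/(3·√(π)) + x/√(π) + 1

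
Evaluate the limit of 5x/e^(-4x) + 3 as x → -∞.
The quotient is an ∞/∞ indeterminate form as x → -∞.
Compare growth rates of the dominant terms (exponentials ≫ polynomials ≫ logarithms), or apply L'Hôpital's rule; the quotient → 0.
Adding the constant: 0 + 3 = 3. Limit = 3.

Final answer: 3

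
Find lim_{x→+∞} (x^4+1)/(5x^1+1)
This is an ∞/∞ indeterminate form as x → +∞.
Divide numerator and denominator by x^4 and let the lower-order terms vanish; the numerator's degree 4 exceeds the denominator's degree 1, so the quotient diverges.
Limit = ∞.

Final answer: ∞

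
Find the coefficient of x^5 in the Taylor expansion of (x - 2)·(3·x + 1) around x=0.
Expand to order 5: (x - 2)·(3·x + 1) = 3·x^2 - 5·x - 2 + O(x^6).
The coefficient of x^5 is 0.

Final answer: 0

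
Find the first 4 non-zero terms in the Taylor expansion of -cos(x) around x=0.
x^6/720 - x^4/24 + x^2/2 - 1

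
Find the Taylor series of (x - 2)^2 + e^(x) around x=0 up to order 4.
x^4/24 + x^3/6 + 3·x^2/2 - 3·x + 5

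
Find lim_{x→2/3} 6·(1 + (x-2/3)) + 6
Direct substitution at x = 2/3 gives 12.

Final answer: 12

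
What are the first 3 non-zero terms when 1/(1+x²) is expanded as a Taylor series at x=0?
x^4 - x^2 + 1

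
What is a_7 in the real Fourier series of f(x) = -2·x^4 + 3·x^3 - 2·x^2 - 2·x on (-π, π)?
a_7 = (1/π) ∫_{-π}^{π} f(x)·cos(7x) dx.
Evaluate the integral (use parity and integration by parts as needed): a_7 = 296/2401 + 16·π^2/49.

Final answer: 296/2401 + 16·π^2/49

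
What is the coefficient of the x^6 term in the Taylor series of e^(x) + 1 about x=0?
Expand to order 6: e^(x) + 1 = x^6/720 + x^5/120 + x^4/24 + x^3/6 + x^2/2 + x + 2 + O(x^7).
The coefficient of x^6 is 1/720.

Final answer: 1/720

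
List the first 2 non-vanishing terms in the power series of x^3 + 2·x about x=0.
x^3 + 2·x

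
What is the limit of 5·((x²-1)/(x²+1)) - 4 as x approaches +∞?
Evaluate the dominant behaviour as x → +∞; each term tends to a finite value or vanishes.
Limit = 1.

Final answer: 1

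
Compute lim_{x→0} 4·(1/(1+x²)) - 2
Direct substitution at x = 0 gives 2.

Final answer: 2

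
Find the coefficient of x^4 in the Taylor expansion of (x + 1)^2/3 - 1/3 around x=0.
Expand to order 4: (x + 1)^2/3 - 1/3 = x^2/3 + 2·x/3 + O(x^5).
The coefficient of x^4 is 0.

Final answer: 0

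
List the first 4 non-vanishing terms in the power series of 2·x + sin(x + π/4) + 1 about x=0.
-√(2)·x^3/12 - √(2)·x^2/4 + x·(√(2)/2 + 2) + √(2)/2 + 1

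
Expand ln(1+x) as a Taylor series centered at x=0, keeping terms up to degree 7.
x^7/7 - x^6/6 + x^5/5 - x^4/4 + x^3/3 - x^2/2 + x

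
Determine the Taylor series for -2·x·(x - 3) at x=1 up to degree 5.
4 + 2·(x - 1) - 2·(x - 1)^2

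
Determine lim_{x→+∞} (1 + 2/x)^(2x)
As x → +∞: write (1 + 2/x)^(2x) = ((1 + 2/x)^x)^2 → (e^2)^2 = e^4.
Limit = e^(4).

Final answer: e^(4)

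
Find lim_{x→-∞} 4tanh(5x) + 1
Evaluate the dominant behaviour as x → -∞; each term tends to a finite value or vanishes.
Limit = -3.

Final answer: -3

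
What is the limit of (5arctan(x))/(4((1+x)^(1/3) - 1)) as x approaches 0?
Both numerator and denominator → 0 as x → 0; this is a 0/0 indeterminate form.
Expand each to leading order near x = 0: numerator ~ 5·x, denominator ~ 4·x/3.
The limit of the ratio is 15/4.

Final answer: 15/4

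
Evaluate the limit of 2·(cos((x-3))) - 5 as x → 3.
Direct substitution at x = 3 gives -3.

Final answer: -3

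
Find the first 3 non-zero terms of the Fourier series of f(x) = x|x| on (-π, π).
(-8 + 2·π^2)·sin(x)/π - π·sin(2·x) + (-8 + 18·π^2)·sin(3·x)/(27·π)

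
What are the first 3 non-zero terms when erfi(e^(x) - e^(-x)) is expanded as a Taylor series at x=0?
91·x^5/(10·√(π)) + 6·x^3/√(π) + 4·x/√(π)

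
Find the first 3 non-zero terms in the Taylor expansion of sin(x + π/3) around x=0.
-√(3)·x^2/4 + x/2 + √(3)/2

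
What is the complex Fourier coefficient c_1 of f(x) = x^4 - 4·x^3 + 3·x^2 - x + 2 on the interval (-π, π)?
Compute the real Fourier coefficients first: a_1 = 36 - 8·π^2, b_1 = 46 - 8·π^2.
Then c_1 = (a_1 − i·b_1)/2 = -4·π^2 + 18 - 23·i + 4·i·π^2.

Final answer: -4·π^2 + 18 - 23·i + 4·i·π^2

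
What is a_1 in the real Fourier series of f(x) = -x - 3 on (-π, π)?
a_1 = (1/π) ∫_{-π}^{π} f(x)·cos(1x) dx.
Evaluate the integral (use parity and integration by parts as needed): a_1 = 0.

Final answer: 0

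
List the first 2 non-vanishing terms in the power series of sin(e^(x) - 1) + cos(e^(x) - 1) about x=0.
x + 1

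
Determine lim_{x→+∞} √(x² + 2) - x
This is an ∞ − ∞ indeterminate form.
Multiply and divide by the conjugate √(x²+2) + x; the x² terms cancel, leaving 2/(√(x²+2)+x) → 0.
Limit = 0.

Final answer: 0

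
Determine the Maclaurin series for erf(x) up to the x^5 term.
x^5/(5·√(π)) - 2·x^3/(3·√(π)) + 2·x/√(π)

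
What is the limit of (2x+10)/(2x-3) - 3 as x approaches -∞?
Evaluate the dominant behaviour as x → -∞; each term tends to a finite value or vanishes.
Limit = -2.

Final answer: -2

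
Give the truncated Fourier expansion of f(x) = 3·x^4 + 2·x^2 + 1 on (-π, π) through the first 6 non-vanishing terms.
(136 - 24·π^2)·cos(x) + (-7 + 6·π^2)·cos(2·x) + (8/9 - 8·π^2/3)·cos(3·x) + (-1/16 + 3·π^2/2)·cos(4·x) + (-24·π^2/25 - 56/625)·cos(5·x) + 1 + 2·π^2/3 + 3·π^4/5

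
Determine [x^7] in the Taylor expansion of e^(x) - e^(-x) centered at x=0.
Expand to order 7: e^(x) - e^(-x) = x^7/2520 + x^5/60 + x^3/3 + 2·x + O(x^8).
The coefficient of x^7 is 1/2520.

Final answer: 1/2520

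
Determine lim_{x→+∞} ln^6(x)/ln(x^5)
This is an ∞/∞ indeterminate form as x → +∞.
Write ln(x^5) = 5·ln(x), reducing the quotient to ln^5(x)/5 → ∞.
Limit = ∞.

Final answer: ∞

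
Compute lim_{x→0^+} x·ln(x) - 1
The product is a 0·∞ indeterminate form at x → 0⁺.
Rewrite the product as ln(x) / x^(-1) and apply L'Hôpital, or use the standard hierarchy x^(-1) ≫ |ln x| as x → 0⁺.
The indeterminate product → 0, so the limit = -1.

Final answer: -1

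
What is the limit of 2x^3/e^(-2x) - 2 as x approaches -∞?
The quotient is an ∞/∞ indeterminate form as x → -∞.
Compare growth rates of the dominant terms (exponentials ≫ polynomials ≫ logarithms), or apply L'Hôpital's rule; the quotient → 0.
Adding the constant: 0 - 2 = -2. Limit = -2.

Final answer: -2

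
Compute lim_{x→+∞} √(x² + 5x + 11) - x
This is an ∞ − ∞ indeterminate form.
Multiply and divide by the conjugate √(x²+5x + 11) + x; the x² terms cancel, leaving (5x + 11)/(√(x²+5x + 11)+x) → 5/2.
Limit = 5/2.

Final answer: 5/2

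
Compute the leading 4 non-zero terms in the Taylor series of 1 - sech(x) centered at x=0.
-277·x^8/8064 + 61·x^6/720 - 5·x^4/24 + x^2/2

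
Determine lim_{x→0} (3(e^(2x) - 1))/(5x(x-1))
Both numerator and denominator → 0 as x → 0; this is a 0/0 indeterminate form.
Expand each to leading order near x = 0: numerator ~ 6·x, denominator ~ -5·x.
The limit of the ratio is -6/5.

Final answer: -6/5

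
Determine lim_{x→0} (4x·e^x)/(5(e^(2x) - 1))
Both numerator and denominator → 0 as x → 0; this is a 0/0 indeterminate form.
Expand each to leading order near x = 0: numerator ~ 4·x, denominator ~ 10·x.
The limit of the ratio is 2/5.

Final answer: 2/5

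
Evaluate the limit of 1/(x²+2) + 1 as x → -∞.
Evaluate the dominant behaviour as x → -∞; each term tends to a finite value or vanishes.
Limit = 1.

Final answer: 1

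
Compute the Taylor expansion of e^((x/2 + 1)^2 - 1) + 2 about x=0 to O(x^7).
173·x^6/5760 + 13·x^5/160 + 19·x^4/96 + 5·x^3/12 + 3·x^2/4 + x + 3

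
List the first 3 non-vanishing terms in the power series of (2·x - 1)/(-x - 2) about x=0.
5·x^2/8 - 5·x/4 + 1/2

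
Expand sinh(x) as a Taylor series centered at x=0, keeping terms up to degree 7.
x^7/5040 + x^5/120 + x^3/6 + x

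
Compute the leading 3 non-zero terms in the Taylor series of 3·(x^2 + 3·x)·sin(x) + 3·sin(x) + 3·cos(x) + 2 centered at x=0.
15·x^2/2 + 3·x + 5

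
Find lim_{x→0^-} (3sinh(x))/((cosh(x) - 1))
Both numerator and denominator → 0 as x → 0^-; this is a 0/0 indeterminate form.
Expand each to leading order near x = 0: numerator ~ 3·x, denominator ~ x^2/2.
The limit of the ratio is -∞.

Final answer: -∞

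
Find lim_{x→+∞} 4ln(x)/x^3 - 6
The quotient is an ∞/∞ indeterminate form as x → +∞.
The polynomial denominator x^3 dominates the logarithmic numerator (any positive power of x ≫ ln(x) as x → ∞), so the quotient → 0.
Adding the constant: 0 - 6 = -6. Limit = -6.

Final answer: -6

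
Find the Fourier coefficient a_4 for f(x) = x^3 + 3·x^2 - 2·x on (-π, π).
a_4 = (1/π) ∫_{-π}^{π} f(x)·cos(4x) dx.
Evaluate the integral (use parity and integration by parts as needed): a_4 = 3/4.

Final answer: 3/4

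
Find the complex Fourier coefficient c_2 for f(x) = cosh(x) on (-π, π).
Compute the real Fourier coefficients first: a_2 = 2·sinh(π)/(5·π), b_2 = 0.
Then c_2 = (a_2 − i·b_2)/2 = sinh(π)/(5·π).

Final answer: sinh(π)/(5·π)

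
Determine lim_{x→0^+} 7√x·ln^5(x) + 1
The product is a 0·∞ indeterminate form at x → 0⁺.
Rewrite the product as 7·ln^5(x) / x^(-1/2) and apply L'Hôpital, or use the standard hierarchy x^(-1/2) ≫ |ln x|^5 as x → 0⁺.
The indeterminate product → 0, so the limit = 1.

Final answer: 1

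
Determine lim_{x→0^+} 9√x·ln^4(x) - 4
The product is a 0·∞ indeterminate form at x → 0⁺.
Rewrite the product as 9·ln^4(x) / x^(-1/2) and apply L'Hôpital, or use the standard hierarchy x^(-1/2) ≫ |ln x|^4 as x → 0⁺.
The indeterminate product → 0, so the limit = -4.

Final answer: -4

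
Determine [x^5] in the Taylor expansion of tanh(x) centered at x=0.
Expand to order 5: tanh(x) = 2·x^5/15 - x^3/3 + x + O(x^6).
The coefficient of x^5 is 2/15.

Final answer: 2/15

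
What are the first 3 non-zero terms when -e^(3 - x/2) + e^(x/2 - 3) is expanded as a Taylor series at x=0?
x^2·(-e^(3)/8 + e^(-3)/8) + x·(e^(-3)/2 + e^(3)/2) - e^(3) + e^(-3)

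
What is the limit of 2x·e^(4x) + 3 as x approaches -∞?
The product is a 0·∞ indeterminate form at x → -∞.
Rewrite the product as 2x / e^(-4x) (an ∞/∞ form) and apply L'Hôpital, or use the standard hierarchy e^(4|x|) ≫ |x| as x → -∞.
The indeterminate product → 0, so the limit = 3.

Final answer: 3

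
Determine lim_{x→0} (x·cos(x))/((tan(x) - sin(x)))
Both numerator and denominator → 0 as x → 0; this is a 0/0 indeterminate form.
Expand each to leading order near x = 0: numerator ~ x, denominator ~ x^3/2.
The limit of the ratio is ∞.

Final answer: ∞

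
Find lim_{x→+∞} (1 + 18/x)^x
As x → +∞: this is the defining limit (1 + 18/x)^x → e^18.
Limit = e^(18).

Final answer: e^(18)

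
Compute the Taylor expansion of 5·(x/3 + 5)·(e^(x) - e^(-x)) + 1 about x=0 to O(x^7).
x^6/36 + 5·x^5/12 + 5·x^4/9 + 25·x^3/3 + 10·x^2/3 + 50·x + 1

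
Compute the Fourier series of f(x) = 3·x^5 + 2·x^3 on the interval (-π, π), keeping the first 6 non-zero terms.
(-116·π^2 + 6·π^4 + 696)·sin(x) + (-3·π^4 - 39/2 + 13·π^2)·sin(2·x) + (-28·π^2/9 + 56/27 + 2·π^4)·sin(3·x) + (-3·π^4/2 - 21/64 + 7·π^2/8)·sin(4·x) + (-4·π^2/25 + 24/625 + 6·π^4/5)·sin(5·x) + (-π^4 - π^2/9 + 1/54)·sin(6·x)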